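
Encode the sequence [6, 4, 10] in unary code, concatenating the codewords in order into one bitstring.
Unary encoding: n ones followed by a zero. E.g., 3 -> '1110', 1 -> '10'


Encode each number as n ones followed by a terminating 0:
  6 -> 1111110 (7 bits)
  4 -> 11110 (5 bits)
  10 -> 11111111110 (11 bits)
Total length = 7 + 5 + 11 = 23 bits.

Unary([6, 4, 10]) = 11111101111011111111110 (23 bits)


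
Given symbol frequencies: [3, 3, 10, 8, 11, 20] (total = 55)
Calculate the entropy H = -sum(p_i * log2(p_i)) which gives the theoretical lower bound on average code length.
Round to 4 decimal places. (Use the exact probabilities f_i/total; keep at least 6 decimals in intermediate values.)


Per-symbol terms -p_i * log2(p_i) with p_i = f_i/55:
  p = 3/55 = 0.054545: log2(p) = -4.196397, -p*log2(p) = 0.228894
  p = 3/55 = 0.054545: log2(p) = -4.196397, -p*log2(p) = 0.228894
  p = 10/55 = 0.181818: log2(p) = -2.459432, -p*log2(p) = 0.447169
  p = 8/55 = 0.145455: log2(p) = -2.781360, -p*log2(p) = 0.404561
  p = 11/55 = 0.200000: log2(p) = -2.321928, -p*log2(p) = 0.464386
  p = 20/55 = 0.363636: log2(p) = -1.459432, -p*log2(p) = 0.530702
H = 0.228894 + 0.228894 + 0.447169 + 0.404561 + 0.464386 + 0.530702 = 2.304606

H = 2.3046 bits/symbol


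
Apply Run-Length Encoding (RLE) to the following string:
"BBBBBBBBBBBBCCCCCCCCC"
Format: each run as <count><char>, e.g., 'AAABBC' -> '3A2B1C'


Scanning runs left to right:
  i=0: run of 'B' x 12 -> '12B'
  i=12: run of 'C' x 9 -> '9C'

RLE = 12B9C


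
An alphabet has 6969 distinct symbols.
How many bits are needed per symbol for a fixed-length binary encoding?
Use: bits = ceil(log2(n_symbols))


log2(6969) = 12.7667
Bracket: 2^12 = 4096 < 6969 <= 2^13 = 8192
So ceil(log2(6969)) = 13

bits = ceil(log2(6969)) = ceil(12.7667) = 13 bits


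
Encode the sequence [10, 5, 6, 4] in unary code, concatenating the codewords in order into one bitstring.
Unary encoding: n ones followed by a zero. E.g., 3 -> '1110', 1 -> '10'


Encode each number as n ones followed by a terminating 0:
  10 -> 11111111110 (11 bits)
  5 -> 111110 (6 bits)
  6 -> 1111110 (7 bits)
  4 -> 11110 (5 bits)
Total length = 11 + 6 + 7 + 5 = 29 bits.

Unary([10, 5, 6, 4]) = 11111111110111110111111011110 (29 bits)


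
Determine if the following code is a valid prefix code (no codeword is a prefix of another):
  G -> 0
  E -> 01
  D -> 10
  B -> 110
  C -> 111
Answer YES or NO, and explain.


Checking each pair (does one codeword prefix another?):
  G='0' vs E='01': prefix -- VIOLATION

NO -- this is NOT a valid prefix code. G (0) is a prefix of E (01).


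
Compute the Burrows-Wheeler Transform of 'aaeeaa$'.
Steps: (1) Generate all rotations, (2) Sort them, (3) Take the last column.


Rotations (sorted):
  0: $aaeeaa -> last char: a
  1: a$aaeea -> last char: a
  2: aa$aaee -> last char: e
  3: aaeeaa$ -> last char: $
  4: aeeaa$a -> last char: a
  5: eaa$aae -> last char: e
  6: eeaa$aa -> last char: a


BWT = aae$aea


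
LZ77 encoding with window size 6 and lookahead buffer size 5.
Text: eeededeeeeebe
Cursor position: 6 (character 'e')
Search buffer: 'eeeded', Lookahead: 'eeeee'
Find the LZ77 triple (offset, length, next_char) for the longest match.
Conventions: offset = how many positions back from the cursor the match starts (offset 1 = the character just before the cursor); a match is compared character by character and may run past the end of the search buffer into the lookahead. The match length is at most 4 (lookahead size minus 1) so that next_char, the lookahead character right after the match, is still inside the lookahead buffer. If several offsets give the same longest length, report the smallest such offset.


Try each offset into the search buffer:
  offset=1 (pos 5, char 'd'): match length 0
  offset=2 (pos 4, char 'e'): match length 1
  offset=3 (pos 3, char 'd'): match length 0
  offset=4 (pos 2, char 'e'): match length 1
  offset=5 (pos 1, char 'e'): match length 2
  offset=6 (pos 0, char 'e'): match length 3
Longest match has length 3 at offset 6.
next_char = character at position 6 + 3 = 9 -> 'e'

Best match: offset=6, length=3 (matching 'eee' starting at position 0)
LZ77 triple: (6, 3, 'e')


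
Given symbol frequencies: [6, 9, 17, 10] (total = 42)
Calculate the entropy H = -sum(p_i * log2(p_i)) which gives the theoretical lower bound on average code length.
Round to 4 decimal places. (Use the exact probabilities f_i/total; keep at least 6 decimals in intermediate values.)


Per-symbol terms -p_i * log2(p_i) with p_i = f_i/42:
  p = 6/42 = 0.142857: log2(p) = -2.807355, -p*log2(p) = 0.401051
  p = 9/42 = 0.214286: log2(p) = -2.222392, -p*log2(p) = 0.476227
  p = 17/42 = 0.404762: log2(p) = -1.304855, -p*log2(p) = 0.528155
  p = 10/42 = 0.238095: log2(p) = -2.070389, -p*log2(p) = 0.492950
H = 0.401051 + 0.476227 + 0.528155 + 0.492950 = 1.898383

H = 1.8984 bits/symbol


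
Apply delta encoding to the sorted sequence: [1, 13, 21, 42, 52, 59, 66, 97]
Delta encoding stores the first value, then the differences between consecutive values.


First value: 1
Deltas:
  13 - 1 = 12
  21 - 13 = 8
  42 - 21 = 21
  52 - 42 = 10
  59 - 52 = 7
  66 - 59 = 7
  97 - 66 = 31


Delta encoded: [1, 12, 8, 21, 10, 7, 7, 31]


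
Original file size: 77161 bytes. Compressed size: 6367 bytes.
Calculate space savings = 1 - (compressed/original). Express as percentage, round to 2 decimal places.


ratio = compressed/original = 6367/77161 = 0.082516
savings = 1 - ratio = 1 - 0.082516 = 0.917484
as a percentage: 0.917484 * 100 = 91.75%

Space savings = 1 - 6367/77161 = 91.75%


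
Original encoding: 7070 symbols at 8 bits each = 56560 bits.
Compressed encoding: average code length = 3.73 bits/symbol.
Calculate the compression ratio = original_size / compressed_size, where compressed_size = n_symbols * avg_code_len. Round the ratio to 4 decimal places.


original_size = n_symbols * orig_bits = 7070 * 8 = 56560 bits
compressed_size = n_symbols * avg_code_len = 7070 * 3.73 = 26371.1 bits
ratio = original_size / compressed_size = 56560 / 26371.1 = 2.1448

Compression ratio = 2.1448


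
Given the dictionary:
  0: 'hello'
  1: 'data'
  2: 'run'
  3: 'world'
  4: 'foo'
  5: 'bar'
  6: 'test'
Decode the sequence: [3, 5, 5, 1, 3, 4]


Look up each index in the dictionary:
  3 -> 'world'
  5 -> 'bar'
  5 -> 'bar'
  1 -> 'data'
  3 -> 'world'
  4 -> 'foo'

Decoded: "world bar bar data world foo"


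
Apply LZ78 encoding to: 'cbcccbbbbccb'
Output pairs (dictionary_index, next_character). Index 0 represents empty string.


LZ78 encoding steps:
Dictionary: {0: ''}
Step 1: w='' (idx 0), next='c' -> output (0, 'c'), add 'c' as idx 1
Step 2: w='' (idx 0), next='b' -> output (0, 'b'), add 'b' as idx 2
Step 3: w='c' (idx 1), next='c' -> output (1, 'c'), add 'cc' as idx 3
Step 4: w='c' (idx 1), next='b' -> output (1, 'b'), add 'cb' as idx 4
Step 5: w='b' (idx 2), next='b' -> output (2, 'b'), add 'bb' as idx 5
Step 6: w='b' (idx 2), next='c' -> output (2, 'c'), add 'bc' as idx 6
Step 7: w='cb' (idx 4), end of input -> output (4, '')


Encoded: [(0, 'c'), (0, 'b'), (1, 'c'), (1, 'b'), (2, 'b'), (2, 'c'), (4, '')]


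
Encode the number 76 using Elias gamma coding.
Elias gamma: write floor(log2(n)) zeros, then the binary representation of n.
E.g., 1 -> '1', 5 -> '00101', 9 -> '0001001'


num_bits = floor(log2(76)) + 1 = 7
leading_zeros = num_bits - 1 = 6
binary(76) = 1001100

Elias gamma(76) = '000000' + '1001100' = 0000001001100 (13 bits)


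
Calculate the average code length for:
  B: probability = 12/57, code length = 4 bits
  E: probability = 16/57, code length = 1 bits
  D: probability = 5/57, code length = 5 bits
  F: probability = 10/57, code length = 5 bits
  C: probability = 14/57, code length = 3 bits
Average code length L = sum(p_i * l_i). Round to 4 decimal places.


Weighted contributions p_i * l_i:
  B: (12/57) * 4 = 48/57
  E: (16/57) * 1 = 16/57
  D: (5/57) * 5 = 25/57
  F: (10/57) * 5 = 50/57
  C: (14/57) * 3 = 42/57
Sum = (48 + 16 + 25 + 50 + 42)/57 = 181/57

L = 181/57 = 3.1754 bits/symbol


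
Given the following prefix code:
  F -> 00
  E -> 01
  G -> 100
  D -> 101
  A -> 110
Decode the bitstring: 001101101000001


Decoding step by step:
Bits 00 -> F
Bits 110 -> A
Bits 110 -> A
Bits 100 -> G
Bits 00 -> F
Bits 01 -> E


Decoded message: FAAGFE


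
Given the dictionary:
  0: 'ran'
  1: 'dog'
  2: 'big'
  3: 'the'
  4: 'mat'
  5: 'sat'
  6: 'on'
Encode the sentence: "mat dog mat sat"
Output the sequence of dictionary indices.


Look up each word in the dictionary:
  'mat' -> 4
  'dog' -> 1
  'mat' -> 4
  'sat' -> 5

Encoded: [4, 1, 4, 5]


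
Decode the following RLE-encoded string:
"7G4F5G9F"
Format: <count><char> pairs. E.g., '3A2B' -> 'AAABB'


Expanding each <count><char> pair:
  7G -> 'GGGGGGG'
  4F -> 'FFFF'
  5G -> 'GGGGG'
  9F -> 'FFFFFFFFF'

Decoded = GGGGGGGFFFFGGGGGFFFFFFFFF


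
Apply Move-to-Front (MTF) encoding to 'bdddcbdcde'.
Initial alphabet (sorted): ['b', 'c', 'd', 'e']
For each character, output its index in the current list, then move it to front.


MTF encoding:
'b': index 0 in ['b', 'c', 'd', 'e'] -> ['b', 'c', 'd', 'e']
'd': index 2 in ['b', 'c', 'd', 'e'] -> ['d', 'b', 'c', 'e']
'd': index 0 in ['d', 'b', 'c', 'e'] -> ['d', 'b', 'c', 'e']
'd': index 0 in ['d', 'b', 'c', 'e'] -> ['d', 'b', 'c', 'e']
'c': index 2 in ['d', 'b', 'c', 'e'] -> ['c', 'd', 'b', 'e']
'b': index 2 in ['c', 'd', 'b', 'e'] -> ['b', 'c', 'd', 'e']
'd': index 2 in ['b', 'c', 'd', 'e'] -> ['d', 'b', 'c', 'e']
'c': index 2 in ['d', 'b', 'c', 'e'] -> ['c', 'd', 'b', 'e']
'd': index 1 in ['c', 'd', 'b', 'e'] -> ['d', 'c', 'b', 'e']
'e': index 3 in ['d', 'c', 'b', 'e'] -> ['e', 'd', 'c', 'b']


Output: [0, 2, 0, 0, 2, 2, 2, 2, 1, 3]


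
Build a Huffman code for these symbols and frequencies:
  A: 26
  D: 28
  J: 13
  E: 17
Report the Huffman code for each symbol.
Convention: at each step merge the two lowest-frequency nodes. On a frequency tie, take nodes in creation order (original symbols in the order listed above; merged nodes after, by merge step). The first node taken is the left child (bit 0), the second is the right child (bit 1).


Huffman tree construction:
Step 1: Merge J(13) + E(17) = 30
Step 2: Merge A(26) + D(28) = 54
Step 3: Merge (J+E)(30) + (A+D)(54) = 84
Read each symbol's code off the tree from the root (left child = 0, right child = 1).

Codes:
  A: 10 (length 2)
  D: 11 (length 2)
  J: 00 (length 2)
  E: 01 (length 2)
Average code length: 168/84 = 2.0000 bits/symbol


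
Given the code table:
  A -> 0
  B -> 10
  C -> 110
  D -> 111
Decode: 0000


Decoding:
0 -> A
0 -> A
0 -> A
0 -> A


Result: AAAA


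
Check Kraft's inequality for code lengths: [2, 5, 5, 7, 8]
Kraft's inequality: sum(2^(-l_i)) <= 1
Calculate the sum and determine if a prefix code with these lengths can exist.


Sum = 2^(-2) + 2^(-5) + 2^(-5) + 2^(-7) + 2^(-8)
    = 0.25 + 0.03125 + 0.03125 + 0.0078125 + 0.00390625
    = 83/256 = 0.32421875
Since 0.32421875 <= 1, Kraft's inequality IS satisfied.
A prefix code with these lengths CAN exist.

Kraft sum = 0.32421875. Satisfied.


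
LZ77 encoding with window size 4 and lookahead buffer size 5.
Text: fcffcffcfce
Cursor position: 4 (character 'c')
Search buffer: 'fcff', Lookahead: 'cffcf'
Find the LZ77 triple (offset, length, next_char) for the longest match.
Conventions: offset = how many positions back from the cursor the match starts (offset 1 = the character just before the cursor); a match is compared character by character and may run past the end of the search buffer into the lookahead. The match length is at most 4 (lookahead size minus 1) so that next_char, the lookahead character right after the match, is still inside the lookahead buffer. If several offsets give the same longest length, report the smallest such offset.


Try each offset into the search buffer:
  offset=1 (pos 3, char 'f'): match length 0
  offset=2 (pos 2, char 'f'): match length 0
  offset=3 (pos 1, char 'c'): match length 4
  offset=4 (pos 0, char 'f'): match length 0
Longest match has length 4 at offset 3.
next_char = character at position 4 + 4 = 8 -> 'f'

Best match: offset=3, length=4 (matching 'cffc' starting at position 1)
LZ77 triple: (3, 4, 'f')


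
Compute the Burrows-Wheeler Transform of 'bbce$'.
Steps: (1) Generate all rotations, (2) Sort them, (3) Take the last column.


Rotations (sorted):
  0: $bbce -> last char: e
  1: bbce$ -> last char: $
  2: bce$b -> last char: b
  3: ce$bb -> last char: b
  4: e$bbc -> last char: c


BWT = e$bbc


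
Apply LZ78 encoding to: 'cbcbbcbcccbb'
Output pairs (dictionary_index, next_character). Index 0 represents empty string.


LZ78 encoding steps:
Dictionary: {0: ''}
Step 1: w='' (idx 0), next='c' -> output (0, 'c'), add 'c' as idx 1
Step 2: w='' (idx 0), next='b' -> output (0, 'b'), add 'b' as idx 2
Step 3: w='c' (idx 1), next='b' -> output (1, 'b'), add 'cb' as idx 3
Step 4: w='b' (idx 2), next='c' -> output (2, 'c'), add 'bc' as idx 4
Step 5: w='bc' (idx 4), next='c' -> output (4, 'c'), add 'bcc' as idx 5
Step 6: w='cb' (idx 3), next='b' -> output (3, 'b'), add 'cbb' as idx 6


Encoded: [(0, 'c'), (0, 'b'), (1, 'b'), (2, 'c'), (4, 'c'), (3, 'b')]


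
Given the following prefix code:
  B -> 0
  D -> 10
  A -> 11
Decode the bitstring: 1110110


Decoding step by step:
Bits 11 -> A
Bits 10 -> D
Bits 11 -> A
Bits 0 -> B


Decoded message: ADAB


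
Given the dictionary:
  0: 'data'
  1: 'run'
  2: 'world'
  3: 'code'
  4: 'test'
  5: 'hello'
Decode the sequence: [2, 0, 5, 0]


Look up each index in the dictionary:
  2 -> 'world'
  0 -> 'data'
  5 -> 'hello'
  0 -> 'data'

Decoded: "world data hello data"


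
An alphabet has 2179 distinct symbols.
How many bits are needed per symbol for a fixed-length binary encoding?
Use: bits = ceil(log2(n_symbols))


log2(2179) = 11.0895
Bracket: 2^11 = 2048 < 2179 <= 2^12 = 4096
So ceil(log2(2179)) = 12

bits = ceil(log2(2179)) = ceil(11.0895) = 12 bits


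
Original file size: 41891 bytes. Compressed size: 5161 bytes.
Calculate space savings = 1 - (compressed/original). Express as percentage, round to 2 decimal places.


ratio = compressed/original = 5161/41891 = 0.123201
savings = 1 - ratio = 1 - 0.123201 = 0.876799
as a percentage: 0.876799 * 100 = 87.68%

Space savings = 1 - 5161/41891 = 87.68%


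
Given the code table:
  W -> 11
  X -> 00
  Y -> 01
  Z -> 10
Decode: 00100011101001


Decoding:
00 -> X
10 -> Z
00 -> X
11 -> W
10 -> Z
10 -> Z
01 -> Y


Result: XZXWZZY


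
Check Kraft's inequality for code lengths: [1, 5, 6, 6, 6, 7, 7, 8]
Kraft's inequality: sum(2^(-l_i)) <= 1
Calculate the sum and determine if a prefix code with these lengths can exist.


Sum = 2^(-1) + 2^(-5) + 2^(-6) + 2^(-6) + 2^(-6) + 2^(-7) + 2^(-7) + 2^(-8)
    = 0.5 + 0.03125 + 0.015625 + 0.015625 + 0.015625 + 0.0078125 + 0.0078125 + 0.00390625
    = 153/256 = 0.59765625
Since 0.59765625 <= 1, Kraft's inequality IS satisfied.
A prefix code with these lengths CAN exist.

Kraft sum = 0.59765625. Satisfied.


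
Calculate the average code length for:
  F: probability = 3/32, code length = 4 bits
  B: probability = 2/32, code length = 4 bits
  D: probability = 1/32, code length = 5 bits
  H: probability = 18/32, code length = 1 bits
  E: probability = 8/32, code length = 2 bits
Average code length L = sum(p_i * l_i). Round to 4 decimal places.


Weighted contributions p_i * l_i:
  F: (3/32) * 4 = 12/32
  B: (2/32) * 4 = 8/32
  D: (1/32) * 5 = 5/32
  H: (18/32) * 1 = 18/32
  E: (8/32) * 2 = 16/32
Sum = (12 + 8 + 5 + 18 + 16)/32 = 59/32

L = 59/32 = 1.8438 bits/symbol


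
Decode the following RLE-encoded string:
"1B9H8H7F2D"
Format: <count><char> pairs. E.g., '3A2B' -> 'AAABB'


Expanding each <count><char> pair:
  1B -> 'B'
  9H -> 'HHHHHHHHH'
  8H -> 'HHHHHHHH'
  7F -> 'FFFFFFF'
  2D -> 'DD'

Decoded = BHHHHHHHHHHHHHHHHHFFFFFFFDD


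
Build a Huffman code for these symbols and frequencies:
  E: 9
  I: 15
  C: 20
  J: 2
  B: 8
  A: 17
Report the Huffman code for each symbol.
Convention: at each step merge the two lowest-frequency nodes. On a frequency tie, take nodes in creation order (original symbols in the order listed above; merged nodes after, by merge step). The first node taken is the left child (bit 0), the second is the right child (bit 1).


Huffman tree construction:
Step 1: Merge J(2) + B(8) = 10
Step 2: Merge E(9) + (J+B)(10) = 19
Step 3: Merge I(15) + A(17) = 32
Step 4: Merge (E+(J+B))(19) + C(20) = 39
Step 5: Merge (I+A)(32) + ((E+(J+B))+C)(39) = 71
Read each symbol's code off the tree from the root (left child = 0, right child = 1).

Codes:
  E: 100 (length 3)
  I: 00 (length 2)
  C: 11 (length 2)
  J: 1010 (length 4)
  B: 1011 (length 4)
  A: 01 (length 2)
Average code length: 171/71 = 2.4085 bits/symbol


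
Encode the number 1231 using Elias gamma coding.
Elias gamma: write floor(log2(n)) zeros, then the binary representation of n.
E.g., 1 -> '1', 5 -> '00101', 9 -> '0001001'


num_bits = floor(log2(1231)) + 1 = 11
leading_zeros = num_bits - 1 = 10
binary(1231) = 10011001111

Elias gamma(1231) = '0000000000' + '10011001111' = 000000000010011001111 (21 bits)


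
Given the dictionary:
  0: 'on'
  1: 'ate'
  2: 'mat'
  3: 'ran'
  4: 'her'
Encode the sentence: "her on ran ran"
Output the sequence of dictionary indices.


Look up each word in the dictionary:
  'her' -> 4
  'on' -> 0
  'ran' -> 3
  'ran' -> 3

Encoded: [4, 0, 3, 3]


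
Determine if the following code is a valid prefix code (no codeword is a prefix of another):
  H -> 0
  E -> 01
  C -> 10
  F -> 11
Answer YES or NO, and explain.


Checking each pair (does one codeword prefix another?):
  H='0' vs E='01': prefix -- VIOLATION

NO -- this is NOT a valid prefix code. H (0) is a prefix of E (01).


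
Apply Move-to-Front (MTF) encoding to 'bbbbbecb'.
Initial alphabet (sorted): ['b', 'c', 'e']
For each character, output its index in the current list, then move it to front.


MTF encoding:
'b': index 0 in ['b', 'c', 'e'] -> ['b', 'c', 'e']
'b': index 0 in ['b', 'c', 'e'] -> ['b', 'c', 'e']
'b': index 0 in ['b', 'c', 'e'] -> ['b', 'c', 'e']
'b': index 0 in ['b', 'c', 'e'] -> ['b', 'c', 'e']
'b': index 0 in ['b', 'c', 'e'] -> ['b', 'c', 'e']
'e': index 2 in ['b', 'c', 'e'] -> ['e', 'b', 'c']
'c': index 2 in ['e', 'b', 'c'] -> ['c', 'e', 'b']
'b': index 2 in ['c', 'e', 'b'] -> ['b', 'c', 'e']


Output: [0, 0, 0, 0, 0, 2, 2, 2]


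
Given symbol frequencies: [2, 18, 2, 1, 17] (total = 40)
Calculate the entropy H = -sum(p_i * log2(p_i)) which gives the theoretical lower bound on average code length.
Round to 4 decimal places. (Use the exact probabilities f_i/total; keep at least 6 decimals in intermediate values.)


Per-symbol terms -p_i * log2(p_i) with p_i = f_i/40:
  p = 2/40 = 0.050000: log2(p) = -4.321928, -p*log2(p) = 0.216096
  p = 18/40 = 0.450000: log2(p) = -1.152003, -p*log2(p) = 0.518401
  p = 2/40 = 0.050000: log2(p) = -4.321928, -p*log2(p) = 0.216096
  p = 1/40 = 0.025000: log2(p) = -5.321928, -p*log2(p) = 0.133048
  p = 17/40 = 0.425000: log2(p) = -1.234465, -p*log2(p) = 0.524648
H = 0.216096 + 0.518401 + 0.216096 + 0.133048 + 0.524648 = 1.608289

H = 1.6083 bits/symbol


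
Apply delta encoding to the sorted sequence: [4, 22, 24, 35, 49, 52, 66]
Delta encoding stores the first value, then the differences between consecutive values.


First value: 4
Deltas:
  22 - 4 = 18
  24 - 22 = 2
  35 - 24 = 11
  49 - 35 = 14
  52 - 49 = 3
  66 - 52 = 14


Delta encoded: [4, 18, 2, 11, 14, 3, 14]


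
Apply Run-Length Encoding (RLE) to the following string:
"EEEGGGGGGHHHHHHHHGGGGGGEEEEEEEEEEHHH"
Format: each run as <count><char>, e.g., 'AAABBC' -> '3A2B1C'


Scanning runs left to right:
  i=0: run of 'E' x 3 -> '3E'
  i=3: run of 'G' x 6 -> '6G'
  i=9: run of 'H' x 8 -> '8H'
  i=17: run of 'G' x 6 -> '6G'
  i=23: run of 'E' x 10 -> '10E'
  i=33: run of 'H' x 3 -> '3H'

RLE = 3E6G8H6G10E3H


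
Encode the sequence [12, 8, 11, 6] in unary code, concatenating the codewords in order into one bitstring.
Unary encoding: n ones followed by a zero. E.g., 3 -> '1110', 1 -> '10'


Encode each number as n ones followed by a terminating 0:
  12 -> 1111111111110 (13 bits)
  8 -> 111111110 (9 bits)
  11 -> 111111111110 (12 bits)
  6 -> 1111110 (7 bits)
Total length = 13 + 9 + 12 + 7 = 41 bits.

Unary([12, 8, 11, 6]) = 11111111111101111111101111111111101111110 (41 bits)


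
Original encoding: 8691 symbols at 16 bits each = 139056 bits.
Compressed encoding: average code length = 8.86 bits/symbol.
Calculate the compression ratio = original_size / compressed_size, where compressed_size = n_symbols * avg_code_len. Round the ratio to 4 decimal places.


original_size = n_symbols * orig_bits = 8691 * 16 = 139056 bits
compressed_size = n_symbols * avg_code_len = 8691 * 8.86 = 77002.26 bits
ratio = original_size / compressed_size = 139056 / 77002.26 = 1.8059

Compression ratio = 1.8059


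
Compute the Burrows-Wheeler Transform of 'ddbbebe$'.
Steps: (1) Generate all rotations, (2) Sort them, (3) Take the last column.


Rotations (sorted):
  0: $ddbbebe -> last char: e
  1: bbebe$dd -> last char: d
  2: be$ddbbe -> last char: e
  3: bebe$ddb -> last char: b
  4: dbbebe$d -> last char: d
  5: ddbbebe$ -> last char: $
  6: e$ddbbeb -> last char: b
  7: ebe$ddbb -> last char: b


BWT = edebd$bb


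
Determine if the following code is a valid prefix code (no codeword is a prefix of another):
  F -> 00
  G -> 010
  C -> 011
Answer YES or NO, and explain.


Checking each pair (does one codeword prefix another?):
  F='00' vs G='010': no prefix
  F='00' vs C='011': no prefix
  G='010' vs F='00': no prefix
  G='010' vs C='011': no prefix
  C='011' vs F='00': no prefix
  C='011' vs G='010': no prefix
No violation found over all pairs.

YES -- this is a valid prefix code. No codeword is a prefix of any other codeword.


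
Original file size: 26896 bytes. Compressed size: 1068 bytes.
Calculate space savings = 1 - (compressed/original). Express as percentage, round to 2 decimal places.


ratio = compressed/original = 1068/26896 = 0.039709
savings = 1 - ratio = 1 - 0.039709 = 0.960291
as a percentage: 0.960291 * 100 = 96.03%

Space savings = 1 - 1068/26896 = 96.03%


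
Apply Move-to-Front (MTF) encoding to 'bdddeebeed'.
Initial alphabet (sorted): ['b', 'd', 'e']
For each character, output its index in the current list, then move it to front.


MTF encoding:
'b': index 0 in ['b', 'd', 'e'] -> ['b', 'd', 'e']
'd': index 1 in ['b', 'd', 'e'] -> ['d', 'b', 'e']
'd': index 0 in ['d', 'b', 'e'] -> ['d', 'b', 'e']
'd': index 0 in ['d', 'b', 'e'] -> ['d', 'b', 'e']
'e': index 2 in ['d', 'b', 'e'] -> ['e', 'd', 'b']
'e': index 0 in ['e', 'd', 'b'] -> ['e', 'd', 'b']
'b': index 2 in ['e', 'd', 'b'] -> ['b', 'e', 'd']
'e': index 1 in ['b', 'e', 'd'] -> ['e', 'b', 'd']
'e': index 0 in ['e', 'b', 'd'] -> ['e', 'b', 'd']
'd': index 2 in ['e', 'b', 'd'] -> ['d', 'e', 'b']


Output: [0, 1, 0, 0, 2, 0, 2, 1, 0, 2]


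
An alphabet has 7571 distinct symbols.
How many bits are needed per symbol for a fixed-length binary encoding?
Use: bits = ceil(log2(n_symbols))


log2(7571) = 12.8863
Bracket: 2^12 = 4096 < 7571 <= 2^13 = 8192
So ceil(log2(7571)) = 13

bits = ceil(log2(7571)) = ceil(12.8863) = 13 bits


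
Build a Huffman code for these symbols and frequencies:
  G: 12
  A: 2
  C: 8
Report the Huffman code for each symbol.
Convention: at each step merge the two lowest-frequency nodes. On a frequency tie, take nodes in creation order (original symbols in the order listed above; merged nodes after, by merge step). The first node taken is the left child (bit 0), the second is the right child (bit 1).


Huffman tree construction:
Step 1: Merge A(2) + C(8) = 10
Step 2: Merge (A+C)(10) + G(12) = 22
Read each symbol's code off the tree from the root (left child = 0, right child = 1).

Codes:
  G: 1 (length 1)
  A: 00 (length 2)
  C: 01 (length 2)
Average code length: 32/22 = 1.4545 bits/symbol


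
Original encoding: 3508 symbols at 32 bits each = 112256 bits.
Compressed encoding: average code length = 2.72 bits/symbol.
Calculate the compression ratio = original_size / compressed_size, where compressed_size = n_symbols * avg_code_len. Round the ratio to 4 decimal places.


original_size = n_symbols * orig_bits = 3508 * 32 = 112256 bits
compressed_size = n_symbols * avg_code_len = 3508 * 2.72 = 9541.76 bits
ratio = original_size / compressed_size = 112256 / 9541.76 = 11.7647

Compression ratio = 11.7647


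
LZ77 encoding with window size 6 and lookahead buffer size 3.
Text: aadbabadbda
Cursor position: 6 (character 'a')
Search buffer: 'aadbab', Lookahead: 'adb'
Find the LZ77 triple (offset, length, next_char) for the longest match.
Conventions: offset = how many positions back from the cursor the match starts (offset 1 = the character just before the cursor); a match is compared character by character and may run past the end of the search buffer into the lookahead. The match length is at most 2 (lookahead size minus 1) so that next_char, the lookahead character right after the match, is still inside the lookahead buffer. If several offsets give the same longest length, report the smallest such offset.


Try each offset into the search buffer:
  offset=1 (pos 5, char 'b'): match length 0
  offset=2 (pos 4, char 'a'): match length 1
  offset=3 (pos 3, char 'b'): match length 0
  offset=4 (pos 2, char 'd'): match length 0
  offset=5 (pos 1, char 'a'): match length 2
  offset=6 (pos 0, char 'a'): match length 1
Longest match has length 2 at offset 5.
next_char = character at position 6 + 2 = 8 -> 'b'

Best match: offset=5, length=2 (matching 'ad' starting at position 1)
LZ77 triple: (5, 2, 'b')


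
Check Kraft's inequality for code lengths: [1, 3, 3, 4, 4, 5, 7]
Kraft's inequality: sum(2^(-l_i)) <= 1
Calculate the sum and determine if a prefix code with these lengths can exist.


Sum = 2^(-1) + 2^(-3) + 2^(-3) + 2^(-4) + 2^(-4) + 2^(-5) + 2^(-7)
    = 0.5 + 0.125 + 0.125 + 0.0625 + 0.0625 + 0.03125 + 0.0078125
    = 117/128 = 0.9140625
Since 0.9140625 <= 1, Kraft's inequality IS satisfied.
A prefix code with these lengths CAN exist.

Kraft sum = 0.9140625. Satisfied.


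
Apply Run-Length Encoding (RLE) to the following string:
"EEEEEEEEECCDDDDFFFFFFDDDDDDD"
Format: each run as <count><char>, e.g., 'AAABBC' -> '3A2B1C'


Scanning runs left to right:
  i=0: run of 'E' x 9 -> '9E'
  i=9: run of 'C' x 2 -> '2C'
  i=11: run of 'D' x 4 -> '4D'
  i=15: run of 'F' x 6 -> '6F'
  i=21: run of 'D' x 7 -> '7D'

RLE = 9E2C4D6F7D


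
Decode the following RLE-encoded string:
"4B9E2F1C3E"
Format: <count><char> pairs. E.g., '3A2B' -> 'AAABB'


Expanding each <count><char> pair:
  4B -> 'BBBB'
  9E -> 'EEEEEEEEE'
  2F -> 'FF'
  1C -> 'C'
  3E -> 'EEE'

Decoded = BBBBEEEEEEEEEFFCEEE


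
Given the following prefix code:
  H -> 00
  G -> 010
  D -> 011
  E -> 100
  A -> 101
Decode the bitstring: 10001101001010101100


Decoding step by step:
Bits 100 -> E
Bits 011 -> D
Bits 010 -> G
Bits 010 -> G
Bits 101 -> A
Bits 011 -> D
Bits 00 -> H


Decoded message: EDGGADH


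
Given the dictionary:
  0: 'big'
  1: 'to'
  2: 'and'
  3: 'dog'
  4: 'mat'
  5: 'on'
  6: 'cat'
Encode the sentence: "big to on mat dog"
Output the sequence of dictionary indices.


Look up each word in the dictionary:
  'big' -> 0
  'to' -> 1
  'on' -> 5
  'mat' -> 4
  'dog' -> 3

Encoded: [0, 1, 5, 4, 3]


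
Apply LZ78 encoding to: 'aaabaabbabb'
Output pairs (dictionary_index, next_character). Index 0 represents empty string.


LZ78 encoding steps:
Dictionary: {0: ''}
Step 1: w='' (idx 0), next='a' -> output (0, 'a'), add 'a' as idx 1
Step 2: w='a' (idx 1), next='a' -> output (1, 'a'), add 'aa' as idx 2
Step 3: w='' (idx 0), next='b' -> output (0, 'b'), add 'b' as idx 3
Step 4: w='aa' (idx 2), next='b' -> output (2, 'b'), add 'aab' as idx 4
Step 5: w='b' (idx 3), next='a' -> output (3, 'a'), add 'ba' as idx 5
Step 6: w='b' (idx 3), next='b' -> output (3, 'b'), add 'bb' as idx 6


Encoded: [(0, 'a'), (1, 'a'), (0, 'b'), (2, 'b'), (3, 'a'), (3, 'b')]


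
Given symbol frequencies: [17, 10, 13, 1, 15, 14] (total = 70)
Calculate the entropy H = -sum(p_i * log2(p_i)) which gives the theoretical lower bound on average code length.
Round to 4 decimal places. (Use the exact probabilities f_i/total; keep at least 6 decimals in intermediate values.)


Per-symbol terms -p_i * log2(p_i) with p_i = f_i/70:
  p = 17/70 = 0.242857: log2(p) = -2.041820, -p*log2(p) = 0.495871
  p = 10/70 = 0.142857: log2(p) = -2.807355, -p*log2(p) = 0.401051
  p = 13/70 = 0.185714: log2(p) = -2.428843, -p*log2(p) = 0.451071
  p = 1/70 = 0.014286: log2(p) = -6.129283, -p*log2(p) = 0.087561
  p = 15/70 = 0.214286: log2(p) = -2.222392, -p*log2(p) = 0.476227
  p = 14/70 = 0.200000: log2(p) = -2.321928, -p*log2(p) = 0.464386
H = 0.495871 + 0.401051 + 0.451071 + 0.087561 + 0.476227 + 0.464386 = 2.376167

H = 2.3762 bits/symbol


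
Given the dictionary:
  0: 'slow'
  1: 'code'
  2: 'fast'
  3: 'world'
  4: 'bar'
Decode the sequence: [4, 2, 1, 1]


Look up each index in the dictionary:
  4 -> 'bar'
  2 -> 'fast'
  1 -> 'code'
  1 -> 'code'

Decoded: "bar fast code code"


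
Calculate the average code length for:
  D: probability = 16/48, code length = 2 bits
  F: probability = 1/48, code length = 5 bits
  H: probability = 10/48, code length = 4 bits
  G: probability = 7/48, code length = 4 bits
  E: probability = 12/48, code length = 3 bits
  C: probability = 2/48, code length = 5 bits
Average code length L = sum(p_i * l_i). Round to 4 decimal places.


Weighted contributions p_i * l_i:
  D: (16/48) * 2 = 32/48
  F: (1/48) * 5 = 5/48
  H: (10/48) * 4 = 40/48
  G: (7/48) * 4 = 28/48
  E: (12/48) * 3 = 36/48
  C: (2/48) * 5 = 10/48
Sum = (32 + 5 + 40 + 28 + 36 + 10)/48 = 151/48

L = 151/48 = 3.1458 bits/symbol


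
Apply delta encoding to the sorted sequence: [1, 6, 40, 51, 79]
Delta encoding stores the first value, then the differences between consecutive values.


First value: 1
Deltas:
  6 - 1 = 5
  40 - 6 = 34
  51 - 40 = 11
  79 - 51 = 28


Delta encoded: [1, 5, 34, 11, 28]


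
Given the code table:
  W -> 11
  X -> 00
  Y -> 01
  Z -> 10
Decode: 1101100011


Decoding:
11 -> W
01 -> Y
10 -> Z
00 -> X
11 -> W


Result: WYZXW


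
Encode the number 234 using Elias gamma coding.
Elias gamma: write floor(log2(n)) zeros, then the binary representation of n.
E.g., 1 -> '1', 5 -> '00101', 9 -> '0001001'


num_bits = floor(log2(234)) + 1 = 8
leading_zeros = num_bits - 1 = 7
binary(234) = 11101010

Elias gamma(234) = '0000000' + '11101010' = 000000011101010 (15 bits)


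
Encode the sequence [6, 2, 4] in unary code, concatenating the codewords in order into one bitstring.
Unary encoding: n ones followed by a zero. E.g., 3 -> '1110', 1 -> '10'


Encode each number as n ones followed by a terminating 0:
  6 -> 1111110 (7 bits)
  2 -> 110 (3 bits)
  4 -> 11110 (5 bits)
Total length = 7 + 3 + 5 = 15 bits.

Unary([6, 2, 4]) = 111111011011110 (15 bits)


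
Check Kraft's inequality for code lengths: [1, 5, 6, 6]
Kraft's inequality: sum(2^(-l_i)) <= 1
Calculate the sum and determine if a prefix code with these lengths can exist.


Sum = 2^(-1) + 2^(-5) + 2^(-6) + 2^(-6)
    = 0.5 + 0.03125 + 0.015625 + 0.015625
    = 36/64 = 0.5625
Since 0.5625 <= 1, Kraft's inequality IS satisfied.
A prefix code with these lengths CAN exist.

Kraft sum = 0.5625. Satisfied.


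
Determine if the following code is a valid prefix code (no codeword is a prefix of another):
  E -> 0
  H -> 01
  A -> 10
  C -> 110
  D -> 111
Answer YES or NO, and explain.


Checking each pair (does one codeword prefix another?):
  E='0' vs H='01': prefix -- VIOLATION

NO -- this is NOT a valid prefix code. E (0) is a prefix of H (01).


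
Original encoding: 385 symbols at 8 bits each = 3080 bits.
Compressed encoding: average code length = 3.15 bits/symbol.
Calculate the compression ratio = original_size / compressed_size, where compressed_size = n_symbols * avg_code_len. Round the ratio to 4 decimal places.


original_size = n_symbols * orig_bits = 385 * 8 = 3080 bits
compressed_size = n_symbols * avg_code_len = 385 * 3.15 = 1212.75 bits
ratio = original_size / compressed_size = 3080 / 1212.75 = 2.5397

Compression ratio = 2.5397


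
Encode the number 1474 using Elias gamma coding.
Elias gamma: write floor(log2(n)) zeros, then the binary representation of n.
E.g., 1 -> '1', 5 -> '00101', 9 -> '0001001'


num_bits = floor(log2(1474)) + 1 = 11
leading_zeros = num_bits - 1 = 10
binary(1474) = 10111000010

Elias gamma(1474) = '0000000000' + '10111000010' = 000000000010111000010 (21 bits)


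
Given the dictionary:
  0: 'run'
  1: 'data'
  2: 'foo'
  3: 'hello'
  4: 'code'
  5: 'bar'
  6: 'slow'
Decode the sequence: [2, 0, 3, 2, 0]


Look up each index in the dictionary:
  2 -> 'foo'
  0 -> 'run'
  3 -> 'hello'
  2 -> 'foo'
  0 -> 'run'

Decoded: "foo run hello foo run"


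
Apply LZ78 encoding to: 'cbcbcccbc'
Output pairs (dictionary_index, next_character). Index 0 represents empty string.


LZ78 encoding steps:
Dictionary: {0: ''}
Step 1: w='' (idx 0), next='c' -> output (0, 'c'), add 'c' as idx 1
Step 2: w='' (idx 0), next='b' -> output (0, 'b'), add 'b' as idx 2
Step 3: w='c' (idx 1), next='b' -> output (1, 'b'), add 'cb' as idx 3
Step 4: w='c' (idx 1), next='c' -> output (1, 'c'), add 'cc' as idx 4
Step 5: w='cb' (idx 3), next='c' -> output (3, 'c'), add 'cbc' as idx 5


Encoded: [(0, 'c'), (0, 'b'), (1, 'b'), (1, 'c'), (3, 'c')]


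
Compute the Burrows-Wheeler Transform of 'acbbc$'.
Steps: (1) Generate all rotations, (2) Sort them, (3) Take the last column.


Rotations (sorted):
  0: $acbbc -> last char: c
  1: acbbc$ -> last char: $
  2: bbc$ac -> last char: c
  3: bc$acb -> last char: b
  4: c$acbb -> last char: b
  5: cbbc$a -> last char: a


BWT = c$cbba


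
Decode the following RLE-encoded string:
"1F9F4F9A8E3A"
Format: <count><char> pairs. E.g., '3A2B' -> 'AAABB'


Expanding each <count><char> pair:
  1F -> 'F'
  9F -> 'FFFFFFFFF'
  4F -> 'FFFF'
  9A -> 'AAAAAAAAA'
  8E -> 'EEEEEEEE'
  3A -> 'AAA'

Decoded = FFFFFFFFFFFFFFAAAAAAAAAEEEEEEEEAAA


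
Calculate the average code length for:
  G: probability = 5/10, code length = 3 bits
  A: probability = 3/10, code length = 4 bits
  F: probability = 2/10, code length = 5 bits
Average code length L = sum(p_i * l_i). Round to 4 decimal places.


Weighted contributions p_i * l_i:
  G: (5/10) * 3 = 15/10
  A: (3/10) * 4 = 12/10
  F: (2/10) * 5 = 10/10
Sum = (15 + 12 + 10)/10 = 37/10

L = 37/10 = 3.7000 bits/symbol


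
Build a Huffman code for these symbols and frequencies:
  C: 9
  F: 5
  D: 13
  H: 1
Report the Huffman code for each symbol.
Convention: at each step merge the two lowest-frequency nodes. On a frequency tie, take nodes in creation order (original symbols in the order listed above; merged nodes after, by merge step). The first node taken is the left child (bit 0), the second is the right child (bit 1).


Huffman tree construction:
Step 1: Merge H(1) + F(5) = 6
Step 2: Merge (H+F)(6) + C(9) = 15
Step 3: Merge D(13) + ((H+F)+C)(15) = 28
Read each symbol's code off the tree from the root (left child = 0, right child = 1).

Codes:
  C: 11 (length 2)
  F: 101 (length 3)
  D: 0 (length 1)
  H: 100 (length 3)
Average code length: 49/28 = 1.7500 bits/symbol


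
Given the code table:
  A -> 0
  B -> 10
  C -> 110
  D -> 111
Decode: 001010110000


Decoding:
0 -> A
0 -> A
10 -> B
10 -> B
110 -> C
0 -> A
0 -> A
0 -> A


Result: AABBCAAA


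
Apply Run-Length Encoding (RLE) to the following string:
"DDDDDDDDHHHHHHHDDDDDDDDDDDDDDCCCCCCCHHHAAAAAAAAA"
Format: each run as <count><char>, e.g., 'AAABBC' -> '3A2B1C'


Scanning runs left to right:
  i=0: run of 'D' x 8 -> '8D'
  i=8: run of 'H' x 7 -> '7H'
  i=15: run of 'D' x 14 -> '14D'
  i=29: run of 'C' x 7 -> '7C'
  i=36: run of 'H' x 3 -> '3H'
  i=39: run of 'A' x 9 -> '9A'

RLE = 8D7H14D7C3H9A


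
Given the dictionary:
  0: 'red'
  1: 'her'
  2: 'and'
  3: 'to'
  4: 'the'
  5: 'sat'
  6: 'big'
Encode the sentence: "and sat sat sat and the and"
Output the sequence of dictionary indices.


Look up each word in the dictionary:
  'and' -> 2
  'sat' -> 5
  'sat' -> 5
  'sat' -> 5
  'and' -> 2
  'the' -> 4
  'and' -> 2

Encoded: [2, 5, 5, 5, 2, 4, 2]


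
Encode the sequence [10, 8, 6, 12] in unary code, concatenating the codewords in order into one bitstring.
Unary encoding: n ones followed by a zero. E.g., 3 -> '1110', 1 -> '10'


Encode each number as n ones followed by a terminating 0:
  10 -> 11111111110 (11 bits)
  8 -> 111111110 (9 bits)
  6 -> 1111110 (7 bits)
  12 -> 1111111111110 (13 bits)
Total length = 11 + 9 + 7 + 13 = 40 bits.

Unary([10, 8, 6, 12]) = 1111111111011111111011111101111111111110 (40 bits)


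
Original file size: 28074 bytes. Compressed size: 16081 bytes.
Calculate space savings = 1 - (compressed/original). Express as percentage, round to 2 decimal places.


ratio = compressed/original = 16081/28074 = 0.572808
savings = 1 - ratio = 1 - 0.572808 = 0.427192
as a percentage: 0.427192 * 100 = 42.72%

Space savings = 1 - 16081/28074 = 42.72%


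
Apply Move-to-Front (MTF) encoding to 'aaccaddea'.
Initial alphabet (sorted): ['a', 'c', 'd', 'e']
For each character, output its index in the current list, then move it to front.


MTF encoding:
'a': index 0 in ['a', 'c', 'd', 'e'] -> ['a', 'c', 'd', 'e']
'a': index 0 in ['a', 'c', 'd', 'e'] -> ['a', 'c', 'd', 'e']
'c': index 1 in ['a', 'c', 'd', 'e'] -> ['c', 'a', 'd', 'e']
'c': index 0 in ['c', 'a', 'd', 'e'] -> ['c', 'a', 'd', 'e']
'a': index 1 in ['c', 'a', 'd', 'e'] -> ['a', 'c', 'd', 'e']
'd': index 2 in ['a', 'c', 'd', 'e'] -> ['d', 'a', 'c', 'e']
'd': index 0 in ['d', 'a', 'c', 'e'] -> ['d', 'a', 'c', 'e']
'e': index 3 in ['d', 'a', 'c', 'e'] -> ['e', 'd', 'a', 'c']
'a': index 2 in ['e', 'd', 'a', 'c'] -> ['a', 'e', 'd', 'c']


Output: [0, 0, 1, 0, 1, 2, 0, 3, 2]


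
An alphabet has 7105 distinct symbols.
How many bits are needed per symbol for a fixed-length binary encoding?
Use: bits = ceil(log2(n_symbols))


log2(7105) = 12.7946
Bracket: 2^12 = 4096 < 7105 <= 2^13 = 8192
So ceil(log2(7105)) = 13

bits = ceil(log2(7105)) = ceil(12.7946) = 13 bits


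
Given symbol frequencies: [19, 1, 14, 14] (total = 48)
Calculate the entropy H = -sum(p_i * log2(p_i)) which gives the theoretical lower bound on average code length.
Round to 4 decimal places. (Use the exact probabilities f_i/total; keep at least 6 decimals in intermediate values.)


Per-symbol terms -p_i * log2(p_i) with p_i = f_i/48:
  p = 19/48 = 0.395833: log2(p) = -1.337035, -p*log2(p) = 0.529243
  p = 1/48 = 0.020833: log2(p) = -5.584963, -p*log2(p) = 0.116353
  p = 14/48 = 0.291667: log2(p) = -1.777608, -p*log2(p) = 0.518469
  p = 14/48 = 0.291667: log2(p) = -1.777608, -p*log2(p) = 0.518469
H = 0.529243 + 0.116353 + 0.518469 + 0.518469 = 1.682534

H = 1.6825 bits/symbol


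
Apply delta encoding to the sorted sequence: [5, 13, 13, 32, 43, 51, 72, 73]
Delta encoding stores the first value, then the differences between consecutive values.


First value: 5
Deltas:
  13 - 5 = 8
  13 - 13 = 0
  32 - 13 = 19
  43 - 32 = 11
  51 - 43 = 8
  72 - 51 = 21
  73 - 72 = 1


Delta encoded: [5, 8, 0, 19, 11, 8, 21, 1]


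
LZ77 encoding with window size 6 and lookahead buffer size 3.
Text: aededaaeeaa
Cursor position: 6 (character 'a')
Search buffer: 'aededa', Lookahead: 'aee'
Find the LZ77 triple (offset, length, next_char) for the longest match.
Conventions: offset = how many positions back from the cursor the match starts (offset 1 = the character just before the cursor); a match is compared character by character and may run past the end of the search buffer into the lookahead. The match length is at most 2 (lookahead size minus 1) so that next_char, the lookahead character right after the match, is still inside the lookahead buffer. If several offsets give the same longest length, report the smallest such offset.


Try each offset into the search buffer:
  offset=1 (pos 5, char 'a'): match length 1
  offset=2 (pos 4, char 'd'): match length 0
  offset=3 (pos 3, char 'e'): match length 0
  offset=4 (pos 2, char 'd'): match length 0
  offset=5 (pos 1, char 'e'): match length 0
  offset=6 (pos 0, char 'a'): match length 2
Longest match has length 2 at offset 6.
next_char = character at position 6 + 2 = 8 -> 'e'

Best match: offset=6, length=2 (matching 'ae' starting at position 0)
LZ77 triple: (6, 2, 'e')
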